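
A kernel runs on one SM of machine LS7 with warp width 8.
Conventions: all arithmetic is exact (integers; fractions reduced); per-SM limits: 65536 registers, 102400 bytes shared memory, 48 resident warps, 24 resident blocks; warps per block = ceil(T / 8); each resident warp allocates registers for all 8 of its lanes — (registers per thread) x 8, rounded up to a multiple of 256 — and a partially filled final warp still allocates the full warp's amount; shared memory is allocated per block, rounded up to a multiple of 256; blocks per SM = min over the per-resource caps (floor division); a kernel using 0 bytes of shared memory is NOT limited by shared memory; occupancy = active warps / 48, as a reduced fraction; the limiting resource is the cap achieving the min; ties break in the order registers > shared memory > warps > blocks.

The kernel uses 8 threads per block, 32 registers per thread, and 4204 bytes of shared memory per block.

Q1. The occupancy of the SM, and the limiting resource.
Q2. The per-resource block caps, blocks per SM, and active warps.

Answer: occupancy 23/48, limited by shared memory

registers: 256 blocks
shared memory: 23 blocks
warps: 48 blocks
blocks: 24 blocks

Answer: 23 blocks, 23 active warps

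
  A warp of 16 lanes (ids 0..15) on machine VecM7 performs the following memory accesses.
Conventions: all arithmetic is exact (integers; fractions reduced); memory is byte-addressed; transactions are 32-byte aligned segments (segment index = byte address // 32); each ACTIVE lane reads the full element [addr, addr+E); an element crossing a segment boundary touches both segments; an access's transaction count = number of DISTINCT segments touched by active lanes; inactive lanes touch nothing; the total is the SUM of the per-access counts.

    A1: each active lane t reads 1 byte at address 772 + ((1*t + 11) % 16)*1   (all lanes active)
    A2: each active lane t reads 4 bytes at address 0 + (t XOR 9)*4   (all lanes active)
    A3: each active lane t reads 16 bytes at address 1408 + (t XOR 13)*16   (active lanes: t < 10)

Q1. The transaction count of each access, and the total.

A1: 1 transaction
A2: 2 transactions
A3: 5 transactions

Answer: 1,2,5; total 8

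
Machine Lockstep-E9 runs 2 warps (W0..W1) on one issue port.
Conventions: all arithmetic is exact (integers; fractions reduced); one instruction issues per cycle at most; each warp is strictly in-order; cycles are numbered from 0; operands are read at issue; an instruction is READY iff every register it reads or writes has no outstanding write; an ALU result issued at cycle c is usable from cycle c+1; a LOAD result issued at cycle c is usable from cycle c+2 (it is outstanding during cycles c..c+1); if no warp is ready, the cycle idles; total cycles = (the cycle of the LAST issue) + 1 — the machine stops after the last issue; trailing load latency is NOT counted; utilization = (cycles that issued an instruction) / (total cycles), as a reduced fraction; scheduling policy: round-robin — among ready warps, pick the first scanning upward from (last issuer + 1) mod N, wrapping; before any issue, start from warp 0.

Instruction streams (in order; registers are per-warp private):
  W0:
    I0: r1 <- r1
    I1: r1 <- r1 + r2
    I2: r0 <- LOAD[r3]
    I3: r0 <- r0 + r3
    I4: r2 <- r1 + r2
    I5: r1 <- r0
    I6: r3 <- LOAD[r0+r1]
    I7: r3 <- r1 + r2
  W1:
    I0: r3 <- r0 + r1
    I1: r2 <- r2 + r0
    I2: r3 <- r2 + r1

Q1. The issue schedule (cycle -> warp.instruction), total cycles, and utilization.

cycle 0: W0.I0
cycle 1: W1.I0
cycle 2: W0.I1
cycle 3: W1.I1
cycle 4: W0.I2
cycle 5: W1.I2
cycle 6: W0.I3
cycle 7: W0.I4
cycle 8: W0.I5
cycle 9: W0.I6
cycle 10: idle
cycle 11: W0.I7

Answer: 12 cycles, utilization 11/12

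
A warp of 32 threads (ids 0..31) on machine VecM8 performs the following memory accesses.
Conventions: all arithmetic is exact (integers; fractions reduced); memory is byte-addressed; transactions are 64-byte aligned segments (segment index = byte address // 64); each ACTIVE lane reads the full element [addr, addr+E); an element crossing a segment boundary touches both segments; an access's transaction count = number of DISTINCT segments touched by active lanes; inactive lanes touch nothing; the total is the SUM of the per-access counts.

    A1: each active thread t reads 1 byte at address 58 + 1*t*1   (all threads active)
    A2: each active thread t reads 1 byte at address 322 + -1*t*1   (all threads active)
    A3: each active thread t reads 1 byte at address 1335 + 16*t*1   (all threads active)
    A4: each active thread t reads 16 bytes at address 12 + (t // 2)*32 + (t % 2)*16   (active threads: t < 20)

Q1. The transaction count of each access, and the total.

A1: 2 transactions
A2: 2 transactions
A3: 9 transactions
A4: 6 transactions

Answer: 2,2,9,6; total 19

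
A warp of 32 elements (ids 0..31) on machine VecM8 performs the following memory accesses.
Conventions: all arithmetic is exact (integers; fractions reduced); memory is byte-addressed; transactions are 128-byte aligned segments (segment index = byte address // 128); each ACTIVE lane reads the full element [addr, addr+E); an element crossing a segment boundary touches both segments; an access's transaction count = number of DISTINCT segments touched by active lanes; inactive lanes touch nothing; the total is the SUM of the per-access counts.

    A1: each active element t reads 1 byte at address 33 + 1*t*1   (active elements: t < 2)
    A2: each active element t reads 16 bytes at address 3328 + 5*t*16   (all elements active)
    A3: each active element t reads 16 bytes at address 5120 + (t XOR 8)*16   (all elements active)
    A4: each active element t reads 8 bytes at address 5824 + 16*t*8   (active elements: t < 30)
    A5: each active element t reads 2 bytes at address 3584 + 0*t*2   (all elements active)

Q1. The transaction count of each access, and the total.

A1: 1 transaction
A2: 20 transactions
A3: 4 transactions
A4: 30 transactions
A5: 1 transaction

Answer: 1,20,4,30,1; total 56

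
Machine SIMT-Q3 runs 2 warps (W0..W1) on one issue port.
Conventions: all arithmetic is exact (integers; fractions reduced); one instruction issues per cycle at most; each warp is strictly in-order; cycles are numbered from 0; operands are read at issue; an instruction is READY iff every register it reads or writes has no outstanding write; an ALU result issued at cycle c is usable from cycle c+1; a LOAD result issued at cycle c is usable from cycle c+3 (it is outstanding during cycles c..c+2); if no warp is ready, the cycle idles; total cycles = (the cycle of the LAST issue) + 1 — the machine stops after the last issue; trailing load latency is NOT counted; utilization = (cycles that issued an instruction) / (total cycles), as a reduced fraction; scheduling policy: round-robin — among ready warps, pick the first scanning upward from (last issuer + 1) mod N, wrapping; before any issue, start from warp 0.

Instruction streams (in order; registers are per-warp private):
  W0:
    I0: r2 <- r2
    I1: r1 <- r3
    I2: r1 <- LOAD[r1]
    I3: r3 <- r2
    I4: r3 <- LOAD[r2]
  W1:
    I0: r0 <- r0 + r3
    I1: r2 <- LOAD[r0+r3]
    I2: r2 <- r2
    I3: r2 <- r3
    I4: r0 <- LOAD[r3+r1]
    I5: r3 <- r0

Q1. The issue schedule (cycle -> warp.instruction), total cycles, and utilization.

cycle 0: W0.I0
cycle 1: W1.I0
cycle 2: W0.I1
cycle 3: W1.I1
cycle 4: W0.I2
cycle 5: W0.I3
cycle 6: W1.I2
cycle 7: W0.I4
cycle 8: W1.I3
cycle 9: W1.I4
cycle 10: idle
cycle 11: idle
cycle 12: W1.I5

Answer: 13 cycles, utilization 11/13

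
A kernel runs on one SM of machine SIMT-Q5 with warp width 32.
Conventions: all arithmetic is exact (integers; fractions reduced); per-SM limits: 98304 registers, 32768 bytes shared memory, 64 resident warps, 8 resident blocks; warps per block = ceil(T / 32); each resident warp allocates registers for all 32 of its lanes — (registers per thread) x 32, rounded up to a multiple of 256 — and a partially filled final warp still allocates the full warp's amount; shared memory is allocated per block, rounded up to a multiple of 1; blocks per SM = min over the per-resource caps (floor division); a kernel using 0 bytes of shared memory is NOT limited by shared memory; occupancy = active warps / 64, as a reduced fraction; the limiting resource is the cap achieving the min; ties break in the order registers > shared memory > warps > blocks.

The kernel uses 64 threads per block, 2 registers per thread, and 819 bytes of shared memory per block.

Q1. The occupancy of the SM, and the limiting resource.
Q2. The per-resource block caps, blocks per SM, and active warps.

Answer: occupancy 1/4, limited by blocks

registers: 192 blocks
shared memory: 40 blocks
warps: 32 blocks
blocks: 8 blocks

Answer: 8 blocks, 16 active warps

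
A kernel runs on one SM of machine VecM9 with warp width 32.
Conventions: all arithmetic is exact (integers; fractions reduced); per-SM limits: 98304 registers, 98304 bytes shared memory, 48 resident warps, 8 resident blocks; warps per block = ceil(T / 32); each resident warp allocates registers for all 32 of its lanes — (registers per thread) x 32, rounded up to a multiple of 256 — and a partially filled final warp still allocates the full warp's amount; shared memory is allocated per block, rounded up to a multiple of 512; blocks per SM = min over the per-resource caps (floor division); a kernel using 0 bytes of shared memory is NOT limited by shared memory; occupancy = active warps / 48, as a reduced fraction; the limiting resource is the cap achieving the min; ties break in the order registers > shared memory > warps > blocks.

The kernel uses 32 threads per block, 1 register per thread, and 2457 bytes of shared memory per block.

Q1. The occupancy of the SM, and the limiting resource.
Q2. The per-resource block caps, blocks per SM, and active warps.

Answer: occupancy 1/6, limited by blocks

registers: 384 blocks
shared memory: 38 blocks
warps: 48 blocks
blocks: 8 blocks

Answer: 8 blocks, 8 active warps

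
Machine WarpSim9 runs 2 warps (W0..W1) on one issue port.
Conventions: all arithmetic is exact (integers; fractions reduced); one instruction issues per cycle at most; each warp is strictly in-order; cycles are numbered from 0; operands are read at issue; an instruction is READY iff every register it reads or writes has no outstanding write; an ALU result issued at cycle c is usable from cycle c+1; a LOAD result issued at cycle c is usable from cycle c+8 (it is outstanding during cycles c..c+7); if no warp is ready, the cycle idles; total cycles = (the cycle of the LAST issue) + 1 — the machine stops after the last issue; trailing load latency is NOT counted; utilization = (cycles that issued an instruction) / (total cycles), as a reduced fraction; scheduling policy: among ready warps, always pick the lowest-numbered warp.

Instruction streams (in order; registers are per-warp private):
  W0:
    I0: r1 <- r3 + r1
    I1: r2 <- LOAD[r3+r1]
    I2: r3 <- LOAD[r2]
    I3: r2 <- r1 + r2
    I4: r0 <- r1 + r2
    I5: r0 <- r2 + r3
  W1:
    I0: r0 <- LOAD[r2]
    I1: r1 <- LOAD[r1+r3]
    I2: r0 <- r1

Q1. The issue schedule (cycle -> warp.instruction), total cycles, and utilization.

cycle 0: W0.I0
cycle 1: W0.I1
cycle 2: W1.I0
cycle 3: W1.I1
cycle 4: idle
cycle 5: idle
cycle 6: idle
cycle 7: idle
cycle 8: idle
cycle 9: W0.I2
cycle 10: W0.I3
cycle 11: W0.I4
cycle 12: W1.I2
cycle 13: idle
cycle 14: idle
cycle 15: idle
cycle 16: idle
cycle 17: W0.I5

Answer: 18 cycles, utilization 1/2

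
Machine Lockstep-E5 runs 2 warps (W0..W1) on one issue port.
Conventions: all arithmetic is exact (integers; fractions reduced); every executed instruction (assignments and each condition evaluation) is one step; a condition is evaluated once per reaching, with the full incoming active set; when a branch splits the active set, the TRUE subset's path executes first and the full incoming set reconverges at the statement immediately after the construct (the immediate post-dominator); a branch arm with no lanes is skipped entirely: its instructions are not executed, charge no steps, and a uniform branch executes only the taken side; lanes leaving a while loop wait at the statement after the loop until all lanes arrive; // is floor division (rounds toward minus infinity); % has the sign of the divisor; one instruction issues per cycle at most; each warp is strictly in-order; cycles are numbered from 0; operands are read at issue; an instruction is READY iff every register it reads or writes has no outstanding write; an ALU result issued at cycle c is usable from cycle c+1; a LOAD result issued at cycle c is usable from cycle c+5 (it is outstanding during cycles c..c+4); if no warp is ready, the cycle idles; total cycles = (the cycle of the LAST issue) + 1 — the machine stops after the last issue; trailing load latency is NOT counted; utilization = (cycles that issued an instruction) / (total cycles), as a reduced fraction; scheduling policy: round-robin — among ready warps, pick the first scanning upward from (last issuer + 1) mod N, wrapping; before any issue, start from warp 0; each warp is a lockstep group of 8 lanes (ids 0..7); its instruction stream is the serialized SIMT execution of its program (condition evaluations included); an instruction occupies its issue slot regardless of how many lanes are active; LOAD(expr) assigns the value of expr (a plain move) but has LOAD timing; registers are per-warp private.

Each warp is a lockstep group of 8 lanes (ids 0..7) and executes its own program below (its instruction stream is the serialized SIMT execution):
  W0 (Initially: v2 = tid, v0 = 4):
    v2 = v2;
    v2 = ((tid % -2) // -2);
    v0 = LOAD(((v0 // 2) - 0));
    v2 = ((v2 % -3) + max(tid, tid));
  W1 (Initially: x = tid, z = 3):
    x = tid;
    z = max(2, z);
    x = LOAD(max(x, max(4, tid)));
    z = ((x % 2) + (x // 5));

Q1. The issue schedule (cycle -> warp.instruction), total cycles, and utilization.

cycle 0: W0.I0
cycle 1: W1.I0
cycle 2: W0.I1
cycle 3: W1.I1
cycle 4: W0.I2
cycle 5: W1.I2
cycle 6: W0.I3
cycle 7: idle
cycle 8: idle
cycle 9: idle
cycle 10: W1.I3

Answer: 11 cycles, utilization 8/11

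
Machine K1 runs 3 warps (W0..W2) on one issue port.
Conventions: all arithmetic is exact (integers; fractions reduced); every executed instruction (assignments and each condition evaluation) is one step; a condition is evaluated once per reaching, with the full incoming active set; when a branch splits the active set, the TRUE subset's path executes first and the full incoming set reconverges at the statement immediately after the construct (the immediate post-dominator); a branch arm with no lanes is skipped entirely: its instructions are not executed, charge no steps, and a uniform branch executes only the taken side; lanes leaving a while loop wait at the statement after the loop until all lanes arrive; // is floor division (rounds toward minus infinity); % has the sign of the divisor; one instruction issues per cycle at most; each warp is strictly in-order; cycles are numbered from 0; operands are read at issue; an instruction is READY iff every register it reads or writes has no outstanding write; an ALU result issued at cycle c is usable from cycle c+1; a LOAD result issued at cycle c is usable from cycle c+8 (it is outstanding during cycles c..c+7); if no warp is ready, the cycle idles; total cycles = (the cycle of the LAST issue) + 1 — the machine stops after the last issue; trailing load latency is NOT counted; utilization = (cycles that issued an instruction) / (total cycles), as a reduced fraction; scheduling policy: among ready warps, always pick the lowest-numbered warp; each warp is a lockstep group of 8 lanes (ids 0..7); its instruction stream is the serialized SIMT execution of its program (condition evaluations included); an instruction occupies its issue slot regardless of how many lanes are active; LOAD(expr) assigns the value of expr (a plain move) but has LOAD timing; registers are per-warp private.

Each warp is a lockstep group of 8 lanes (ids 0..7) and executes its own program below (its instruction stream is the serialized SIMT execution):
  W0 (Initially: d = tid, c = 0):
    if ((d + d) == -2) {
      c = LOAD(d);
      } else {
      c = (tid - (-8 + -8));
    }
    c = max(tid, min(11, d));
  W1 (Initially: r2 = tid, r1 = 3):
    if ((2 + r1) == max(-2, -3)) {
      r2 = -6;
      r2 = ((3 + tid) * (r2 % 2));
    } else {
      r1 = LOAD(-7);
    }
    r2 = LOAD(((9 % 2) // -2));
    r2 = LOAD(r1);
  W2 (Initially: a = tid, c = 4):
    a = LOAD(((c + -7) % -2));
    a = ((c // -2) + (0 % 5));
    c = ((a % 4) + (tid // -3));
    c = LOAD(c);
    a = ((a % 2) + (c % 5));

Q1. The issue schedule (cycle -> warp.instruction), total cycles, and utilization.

cycle 0: W0.I0
cycle 1: W0.I1
cycle 2: W0.I2
cycle 3: W1.I0
cycle 4: W1.I1
cycle 5: W1.I2
cycle 6: W2.I0
cycle 7: idle
cycle 8: idle
cycle 9: idle
cycle 10: idle
cycle 11: idle
cycle 12: idle
cycle 13: W1.I3
cycle 14: W2.I1
cycle 15: W2.I2
cycle 16: W2.I3
cycle 17: idle
cycle 18: idle
cycle 19: idle
cycle 20: idle
cycle 21: idle
cycle 22: idle
cycle 23: idle
cycle 24: W2.I4

Answer: 25 cycles, utilization 12/25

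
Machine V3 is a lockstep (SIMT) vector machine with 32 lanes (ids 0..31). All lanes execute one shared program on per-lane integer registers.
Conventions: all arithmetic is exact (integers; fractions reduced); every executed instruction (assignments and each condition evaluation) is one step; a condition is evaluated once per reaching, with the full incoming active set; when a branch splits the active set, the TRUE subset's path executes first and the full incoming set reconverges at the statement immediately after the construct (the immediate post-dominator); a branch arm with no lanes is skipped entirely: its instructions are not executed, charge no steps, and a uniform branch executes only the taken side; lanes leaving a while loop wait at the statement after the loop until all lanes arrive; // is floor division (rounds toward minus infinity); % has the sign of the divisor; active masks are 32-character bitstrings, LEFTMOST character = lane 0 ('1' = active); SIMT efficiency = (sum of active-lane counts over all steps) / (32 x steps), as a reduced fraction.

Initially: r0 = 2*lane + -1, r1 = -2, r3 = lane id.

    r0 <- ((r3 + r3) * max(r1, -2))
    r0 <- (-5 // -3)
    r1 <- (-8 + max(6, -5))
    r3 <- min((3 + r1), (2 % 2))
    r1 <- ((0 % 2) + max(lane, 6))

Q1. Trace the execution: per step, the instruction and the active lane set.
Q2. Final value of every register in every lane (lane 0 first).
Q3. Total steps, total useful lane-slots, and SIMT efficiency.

step 0: r0 <- ((r3 + r3) * max(r1, -2)) 11111111111111111111111111111111
step 1: r0 <- (-5 // -3)             11111111111111111111111111111111
step 2: r1 <- (-8 + max(6, -5))      11111111111111111111111111111111
step 3: r3 <- min((3 + r1), (2 % 2)) 11111111111111111111111111111111
step 4: r1 <- ((0 % 2) + max(lane, 6)) 11111111111111111111111111111111

Answer: 5 steps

r0: 1,1,1,1,1,1,1,1,1,1,1,1,1,1,1,1,1,1,1,1,1,1,1,1,1,1,1,1,1,1,1,1
r1: 6,6,6,6,6,6,6,7,8,9,10,11,12,13,14,15,16,17,18,19,20,21,22,23,24,25,26,27,28,29,30,31
r3: 0,0,0,0,0,0,0,0,0,0,0,0,0,0,0,0,0,0,0,0,0,0,0,0,0,0,0,0,0,0,0,0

steps = 5; useful = 160; efficiency = 160/160 = 1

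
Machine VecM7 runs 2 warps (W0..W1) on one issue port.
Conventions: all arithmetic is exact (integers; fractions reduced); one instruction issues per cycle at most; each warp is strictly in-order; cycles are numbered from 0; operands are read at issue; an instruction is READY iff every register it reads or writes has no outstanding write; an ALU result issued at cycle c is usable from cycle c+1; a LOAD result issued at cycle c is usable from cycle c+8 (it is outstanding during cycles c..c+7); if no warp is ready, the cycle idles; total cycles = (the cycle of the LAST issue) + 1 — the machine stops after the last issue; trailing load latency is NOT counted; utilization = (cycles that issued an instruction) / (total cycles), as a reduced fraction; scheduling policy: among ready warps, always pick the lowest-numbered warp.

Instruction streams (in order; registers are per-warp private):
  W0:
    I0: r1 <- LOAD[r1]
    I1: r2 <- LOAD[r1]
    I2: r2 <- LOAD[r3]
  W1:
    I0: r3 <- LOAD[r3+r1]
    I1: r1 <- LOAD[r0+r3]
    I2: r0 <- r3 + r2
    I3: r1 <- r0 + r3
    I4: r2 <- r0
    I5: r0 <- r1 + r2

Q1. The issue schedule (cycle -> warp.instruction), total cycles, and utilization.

cycle 0: W0.I0
cycle 1: W1.I0
cycle 2: idle
cycle 3: idle
cycle 4: idle
cycle 5: idle
cycle 6: idle
cycle 7: idle
cycle 8: W0.I1
cycle 9: W1.I1
cycle 10: W1.I2
cycle 11: idle
cycle 12: idle
cycle 13: idle
cycle 14: idle
cycle 15: idle
cycle 16: W0.I2
cycle 17: W1.I3
cycle 18: W1.I4
cycle 19: W1.I5

Answer: 20 cycles, utilization 9/20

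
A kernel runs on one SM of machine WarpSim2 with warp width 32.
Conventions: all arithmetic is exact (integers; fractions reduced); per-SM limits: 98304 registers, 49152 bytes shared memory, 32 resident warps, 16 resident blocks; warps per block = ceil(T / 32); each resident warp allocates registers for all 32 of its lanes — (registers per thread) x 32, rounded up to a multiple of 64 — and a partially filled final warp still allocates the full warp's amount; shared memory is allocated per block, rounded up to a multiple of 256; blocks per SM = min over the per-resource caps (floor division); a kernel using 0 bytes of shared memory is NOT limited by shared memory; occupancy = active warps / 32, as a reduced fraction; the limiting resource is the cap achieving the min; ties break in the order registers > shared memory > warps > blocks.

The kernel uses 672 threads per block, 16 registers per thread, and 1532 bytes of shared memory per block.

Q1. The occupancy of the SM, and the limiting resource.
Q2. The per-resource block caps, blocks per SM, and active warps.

Answer: occupancy 21/32, limited by warps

registers: 9 blocks
shared memory: 32 blocks
warps: 1 block
blocks: 16 blocks

Answer: 1 block, 21 active warps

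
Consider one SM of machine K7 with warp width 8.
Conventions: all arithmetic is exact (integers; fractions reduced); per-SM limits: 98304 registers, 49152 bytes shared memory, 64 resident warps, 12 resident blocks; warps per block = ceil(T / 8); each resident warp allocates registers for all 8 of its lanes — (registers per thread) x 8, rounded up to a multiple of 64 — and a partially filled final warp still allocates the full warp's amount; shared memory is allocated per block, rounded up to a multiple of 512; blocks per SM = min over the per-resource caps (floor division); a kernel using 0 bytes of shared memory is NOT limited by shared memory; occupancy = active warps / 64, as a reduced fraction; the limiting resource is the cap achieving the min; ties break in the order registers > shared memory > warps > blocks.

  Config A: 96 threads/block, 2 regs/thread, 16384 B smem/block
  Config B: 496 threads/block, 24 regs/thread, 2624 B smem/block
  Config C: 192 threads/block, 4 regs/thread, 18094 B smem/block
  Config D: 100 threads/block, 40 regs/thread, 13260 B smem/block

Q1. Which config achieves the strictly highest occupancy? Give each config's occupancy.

occupancies: A 9/16, B 31/32, C 3/4, D 39/64

Answer: B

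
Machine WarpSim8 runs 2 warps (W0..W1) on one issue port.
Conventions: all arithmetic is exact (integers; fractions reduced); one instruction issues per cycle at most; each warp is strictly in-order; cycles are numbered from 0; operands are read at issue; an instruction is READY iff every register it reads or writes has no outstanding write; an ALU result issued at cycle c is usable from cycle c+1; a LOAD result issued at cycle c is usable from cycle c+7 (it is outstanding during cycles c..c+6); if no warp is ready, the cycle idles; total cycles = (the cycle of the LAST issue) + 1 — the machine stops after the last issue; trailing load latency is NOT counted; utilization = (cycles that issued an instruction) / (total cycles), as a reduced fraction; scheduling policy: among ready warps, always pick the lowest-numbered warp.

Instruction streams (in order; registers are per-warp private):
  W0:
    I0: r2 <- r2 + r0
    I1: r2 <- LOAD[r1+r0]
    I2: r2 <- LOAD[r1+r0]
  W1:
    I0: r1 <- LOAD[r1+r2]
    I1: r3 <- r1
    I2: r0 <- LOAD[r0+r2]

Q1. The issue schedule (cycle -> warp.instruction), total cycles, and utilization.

cycle 0: W0.I0
cycle 1: W0.I1
cycle 2: W1.I0
cycle 3: idle
cycle 4: idle
cycle 5: idle
cycle 6: idle
cycle 7: idle
cycle 8: W0.I2
cycle 9: W1.I1
cycle 10: W1.I2

Answer: 11 cycles, utilization 6/11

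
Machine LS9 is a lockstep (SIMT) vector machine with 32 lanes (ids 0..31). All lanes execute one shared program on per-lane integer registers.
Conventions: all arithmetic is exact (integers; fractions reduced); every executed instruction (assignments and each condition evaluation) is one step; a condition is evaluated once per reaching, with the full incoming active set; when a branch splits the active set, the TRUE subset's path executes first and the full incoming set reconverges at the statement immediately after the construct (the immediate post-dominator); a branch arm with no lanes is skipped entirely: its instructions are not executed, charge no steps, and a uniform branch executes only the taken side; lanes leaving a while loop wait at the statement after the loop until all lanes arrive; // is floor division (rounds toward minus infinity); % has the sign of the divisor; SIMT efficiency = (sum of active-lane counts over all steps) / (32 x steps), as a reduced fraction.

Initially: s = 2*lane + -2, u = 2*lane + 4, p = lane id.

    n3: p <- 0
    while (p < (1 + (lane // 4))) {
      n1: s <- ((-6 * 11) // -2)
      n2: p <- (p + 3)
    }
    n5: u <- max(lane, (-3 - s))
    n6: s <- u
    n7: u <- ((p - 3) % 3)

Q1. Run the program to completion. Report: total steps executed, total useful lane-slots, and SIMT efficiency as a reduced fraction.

Answer: 14 steps, 340 useful, 85/112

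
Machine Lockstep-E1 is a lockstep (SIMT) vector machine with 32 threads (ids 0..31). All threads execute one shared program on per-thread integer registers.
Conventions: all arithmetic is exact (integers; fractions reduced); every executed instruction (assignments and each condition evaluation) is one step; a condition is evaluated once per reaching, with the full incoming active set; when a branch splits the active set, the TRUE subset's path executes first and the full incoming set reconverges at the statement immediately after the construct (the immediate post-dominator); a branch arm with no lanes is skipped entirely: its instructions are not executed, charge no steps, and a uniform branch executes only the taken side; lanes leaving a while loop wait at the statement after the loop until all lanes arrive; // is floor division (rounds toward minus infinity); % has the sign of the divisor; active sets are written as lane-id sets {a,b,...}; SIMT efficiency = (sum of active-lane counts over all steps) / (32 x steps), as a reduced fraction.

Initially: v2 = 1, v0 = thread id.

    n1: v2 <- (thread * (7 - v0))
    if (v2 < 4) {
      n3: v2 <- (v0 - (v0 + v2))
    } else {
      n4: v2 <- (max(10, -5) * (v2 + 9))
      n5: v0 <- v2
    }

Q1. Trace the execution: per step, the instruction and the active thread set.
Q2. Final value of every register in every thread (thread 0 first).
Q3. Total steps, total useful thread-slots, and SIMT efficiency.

step 0: v2 <- (thread * (7 - v0))    {0,1,2,3,4,5,6,7,8,9,10,11,12,13,14,15,16,17,18,19,20,21,22,23,24,25,26,27,28,29,30,31}
step 1: eval (v2 < 4)                {0,1,2,3,4,5,6,7,8,9,10,11,12,13,14,15,16,17,18,19,20,21,22,23,24,25,26,27,28,29,30,31}
step 2: v2 <- (v0 - (v0 + v2))       {0,7,8,9,10,11,12,13,14,15,16,17,18,19,20,21,22,23,24,25,26,27,28,29,30,31}
step 3: v2 <- (max(10, -5) * (v2 + 9)) {1,2,3,4,5,6}
step 4: v0 <- v2                     {1,2,3,4,5,6}

Answer: 5 steps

v2: 0,150,190,210,210,190,150,0,8,18,30,44,60,78,98,120,144,170,198,228,260,294,330,368,408,450,494,540,588,638,690,744
v0: 0,150,190,210,210,190,150,7,8,9,10,11,12,13,14,15,16,17,18,19,20,21,22,23,24,25,26,27,28,29,30,31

steps = 5; useful = 102; efficiency = 102/160 = 51/80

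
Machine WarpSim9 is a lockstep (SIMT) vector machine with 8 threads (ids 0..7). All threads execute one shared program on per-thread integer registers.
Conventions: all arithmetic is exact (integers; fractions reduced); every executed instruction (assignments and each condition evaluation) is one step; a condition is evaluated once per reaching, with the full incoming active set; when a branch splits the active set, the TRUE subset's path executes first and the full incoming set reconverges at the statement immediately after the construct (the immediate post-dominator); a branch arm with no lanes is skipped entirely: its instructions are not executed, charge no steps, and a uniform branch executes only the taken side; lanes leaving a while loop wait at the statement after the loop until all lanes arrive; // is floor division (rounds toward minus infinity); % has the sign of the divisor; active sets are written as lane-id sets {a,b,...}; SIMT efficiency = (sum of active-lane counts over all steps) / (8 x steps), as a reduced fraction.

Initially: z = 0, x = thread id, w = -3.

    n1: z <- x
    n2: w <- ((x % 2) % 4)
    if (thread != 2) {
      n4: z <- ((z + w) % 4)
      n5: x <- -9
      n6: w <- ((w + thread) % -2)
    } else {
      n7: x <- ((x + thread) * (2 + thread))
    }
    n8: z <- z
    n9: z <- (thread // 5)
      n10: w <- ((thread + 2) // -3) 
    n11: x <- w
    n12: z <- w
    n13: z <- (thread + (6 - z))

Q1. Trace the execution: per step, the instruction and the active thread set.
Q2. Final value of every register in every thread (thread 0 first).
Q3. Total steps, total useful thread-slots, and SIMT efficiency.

step 0: z <- x                       {0,1,2,3,4,5,6,7}
step 1: w <- ((x % 2) % 4)           {0,1,2,3,4,5,6,7}
step 2: eval (thread != 2)           {0,1,2,3,4,5,6,7}
step 3: z <- ((z + w) % 4)           {0,1,3,4,5,6,7}
step 4: x <- -9                      {0,1,3,4,5,6,7}
step 5: w <- ((w + thread) % -2)     {0,1,3,4,5,6,7}
step 6: x <- ((x + thread) * (2 + thread)) {2}
step 7: z <- z                       {0,1,2,3,4,5,6,7}
step 8: z <- (thread // 5)           {0,1,2,3,4,5,6,7}
step 9: w <- ((thread + 2) // -3)    {0,1,2,3,4,5,6,7}
step 10: x <- w                       {0,1,2,3,4,5,6,7}
step 11: z <- w                       {0,1,2,3,4,5,6,7}
step 12: z <- (thread + (6 - z))      {0,1,2,3,4,5,6,7}

Answer: 13 steps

z: 7,8,10,11,12,14,15,16
x: -1,-1,-2,-2,-2,-3,-3,-3
w: -1,-1,-2,-2,-2,-3,-3,-3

steps = 13; useful = 94; efficiency = 94/104 = 47/52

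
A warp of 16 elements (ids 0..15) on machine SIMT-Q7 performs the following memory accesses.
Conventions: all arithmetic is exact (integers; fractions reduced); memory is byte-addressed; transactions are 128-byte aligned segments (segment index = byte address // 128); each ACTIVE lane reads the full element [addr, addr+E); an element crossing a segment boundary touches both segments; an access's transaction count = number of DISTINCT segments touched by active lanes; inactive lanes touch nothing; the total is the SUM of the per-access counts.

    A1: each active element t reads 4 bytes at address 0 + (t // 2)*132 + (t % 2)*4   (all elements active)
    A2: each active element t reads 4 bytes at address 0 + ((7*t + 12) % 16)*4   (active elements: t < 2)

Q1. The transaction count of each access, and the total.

A1: 8 transactions
A2: 1 transaction

Answer: 8,1; total 9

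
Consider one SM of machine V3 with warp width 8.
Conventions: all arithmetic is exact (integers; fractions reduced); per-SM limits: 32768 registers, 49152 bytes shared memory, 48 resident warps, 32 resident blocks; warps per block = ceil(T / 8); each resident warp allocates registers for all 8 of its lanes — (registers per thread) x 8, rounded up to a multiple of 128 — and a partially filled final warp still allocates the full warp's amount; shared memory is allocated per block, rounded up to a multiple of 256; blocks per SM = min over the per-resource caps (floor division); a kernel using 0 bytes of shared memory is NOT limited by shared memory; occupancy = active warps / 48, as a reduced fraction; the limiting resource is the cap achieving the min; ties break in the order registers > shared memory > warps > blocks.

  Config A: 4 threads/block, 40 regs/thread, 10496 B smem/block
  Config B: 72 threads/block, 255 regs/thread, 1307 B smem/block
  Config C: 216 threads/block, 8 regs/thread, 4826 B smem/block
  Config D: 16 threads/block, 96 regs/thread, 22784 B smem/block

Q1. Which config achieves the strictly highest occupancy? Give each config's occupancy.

occupancies: A 1/12, B 3/16, C 9/16, D 1/12

Answer: C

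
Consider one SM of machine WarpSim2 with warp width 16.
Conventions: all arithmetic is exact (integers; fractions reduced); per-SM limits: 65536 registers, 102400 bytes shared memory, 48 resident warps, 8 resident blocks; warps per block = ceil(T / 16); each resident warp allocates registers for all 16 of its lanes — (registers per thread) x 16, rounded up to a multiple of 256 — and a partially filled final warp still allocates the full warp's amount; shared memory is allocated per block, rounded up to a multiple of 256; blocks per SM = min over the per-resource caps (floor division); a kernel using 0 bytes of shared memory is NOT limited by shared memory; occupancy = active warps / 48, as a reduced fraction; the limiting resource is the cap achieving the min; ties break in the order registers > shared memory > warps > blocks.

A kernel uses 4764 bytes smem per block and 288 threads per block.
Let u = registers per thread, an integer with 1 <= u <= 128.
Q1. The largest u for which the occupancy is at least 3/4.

Answer: u = 112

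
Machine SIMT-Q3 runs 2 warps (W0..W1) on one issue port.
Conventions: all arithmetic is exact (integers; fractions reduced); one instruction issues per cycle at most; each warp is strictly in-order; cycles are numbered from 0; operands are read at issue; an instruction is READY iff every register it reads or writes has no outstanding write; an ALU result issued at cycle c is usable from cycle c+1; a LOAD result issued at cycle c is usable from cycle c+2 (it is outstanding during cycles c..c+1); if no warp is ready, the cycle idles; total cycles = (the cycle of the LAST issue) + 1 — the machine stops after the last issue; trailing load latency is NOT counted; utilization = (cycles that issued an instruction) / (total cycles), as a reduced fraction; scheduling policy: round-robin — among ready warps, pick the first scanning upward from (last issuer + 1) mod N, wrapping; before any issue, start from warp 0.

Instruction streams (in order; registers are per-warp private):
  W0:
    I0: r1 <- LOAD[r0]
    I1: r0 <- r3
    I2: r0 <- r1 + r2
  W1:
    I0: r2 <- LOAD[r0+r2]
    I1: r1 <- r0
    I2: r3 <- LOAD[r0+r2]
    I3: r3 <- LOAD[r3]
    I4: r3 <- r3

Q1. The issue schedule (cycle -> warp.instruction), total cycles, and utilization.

cycle 0: W0.I0
cycle 1: W1.I0
cycle 2: W0.I1
cycle 3: W1.I1
cycle 4: W0.I2
cycle 5: W1.I2
cycle 6: idle
cycle 7: W1.I3
cycle 8: idle
cycle 9: W1.I4

Answer: 10 cycles, utilization 4/5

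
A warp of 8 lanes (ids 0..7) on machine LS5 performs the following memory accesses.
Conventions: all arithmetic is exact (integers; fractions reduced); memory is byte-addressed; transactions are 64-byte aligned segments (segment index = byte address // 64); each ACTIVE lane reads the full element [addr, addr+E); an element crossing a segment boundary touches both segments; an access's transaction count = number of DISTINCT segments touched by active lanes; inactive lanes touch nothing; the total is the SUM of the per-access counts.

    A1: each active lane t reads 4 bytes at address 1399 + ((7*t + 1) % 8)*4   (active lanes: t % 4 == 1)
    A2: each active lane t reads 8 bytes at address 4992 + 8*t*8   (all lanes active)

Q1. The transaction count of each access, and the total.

A1: 2 transactions
A2: 8 transactions

Answer: 2,8; total 10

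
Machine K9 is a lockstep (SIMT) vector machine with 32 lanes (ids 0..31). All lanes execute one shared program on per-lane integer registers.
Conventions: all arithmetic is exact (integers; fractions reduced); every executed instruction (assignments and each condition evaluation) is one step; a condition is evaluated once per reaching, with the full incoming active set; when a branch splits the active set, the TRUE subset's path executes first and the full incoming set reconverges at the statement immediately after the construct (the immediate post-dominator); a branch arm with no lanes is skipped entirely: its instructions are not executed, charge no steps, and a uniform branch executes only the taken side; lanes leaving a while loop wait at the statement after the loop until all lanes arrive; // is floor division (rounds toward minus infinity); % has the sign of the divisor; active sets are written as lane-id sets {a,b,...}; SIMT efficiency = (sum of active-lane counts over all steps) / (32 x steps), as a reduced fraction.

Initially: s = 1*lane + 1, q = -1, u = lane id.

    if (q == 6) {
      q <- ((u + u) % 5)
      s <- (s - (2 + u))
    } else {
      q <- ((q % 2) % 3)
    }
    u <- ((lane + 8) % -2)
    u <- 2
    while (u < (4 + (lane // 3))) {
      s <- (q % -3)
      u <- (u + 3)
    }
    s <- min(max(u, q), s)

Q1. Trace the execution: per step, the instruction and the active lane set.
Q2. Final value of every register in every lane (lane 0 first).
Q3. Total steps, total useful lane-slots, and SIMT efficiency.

step 0: eval (q == 6)                {0,1,2,3,4,5,6,7,8,9,10,11,12,13,14,15,16,17,18,19,20,21,22,23,24,25,26,27,28,29,30,31}
step 1: q <- ((q % 2) % 3)           {0,1,2,3,4,5,6,7,8,9,10,11,12,13,14,15,16,17,18,19,20,21,22,23,24,25,26,27,28,29,30,31}
step 2: u <- ((lane + 8) % -2)       {0,1,2,3,4,5,6,7,8,9,10,11,12,13,14,15,16,17,18,19,20,21,22,23,24,25,26,27,28,29,30,31}
step 3: u <- 2                       {0,1,2,3,4,5,6,7,8,9,10,11,12,13,14,15,16,17,18,19,20,21,22,23,24,25,26,27,28,29,30,31}
step 4: eval (u < (4 + (lane // 3))) {0,1,2,3,4,5,6,7,8,9,10,11,12,13,14,15,16,17,18,19,20,21,22,23,24,25,26,27,28,29,30,31}
step 5: s <- (q % -3)                {0,1,2,3,4,5,6,7,8,9,10,11,12,13,14,15,16,17,18,19,20,21,22,23,24,25,26,27,28,29,30,31}
step 6: u <- (u + 3)                 {0,1,2,3,4,5,6,7,8,9,10,11,12,13,14,15,16,17,18,19,20,21,22,23,24,25,26,27,28,29,30,31}
step 7: eval (u < (4 + (lane // 3))) {0,1,2,3,4,5,6,7,8,9,10,11,12,13,14,15,16,17,18,19,20,21,22,23,24,25,26,27,28,29,30,31}
step 8: s <- (q % -3)                {6,7,8,9,10,11,12,13,14,15,16,17,18,19,20,21,22,23,24,25,26,27,28,29,30,31}
step 9: u <- (u + 3)                 {6,7,8,9,10,11,12,13,14,15,16,17,18,19,20,21,22,23,24,25,26,27,28,29,30,31}
step 10: eval (u < (4 + (lane // 3))) {6,7,8,9,10,11,12,13,14,15,16,17,18,19,20,21,22,23,24,25,26,27,28,29,30,31}
step 11: s <- (q % -3)                {15,16,17,18,19,20,21,22,23,24,25,26,27,28,29,30,31}
step 12: u <- (u + 3)                 {15,16,17,18,19,20,21,22,23,24,25,26,27,28,29,30,31}
step 13: eval (u < (4 + (lane // 3))) {15,16,17,18,19,20,21,22,23,24,25,26,27,28,29,30,31}
step 14: s <- (q % -3)                {24,25,26,27,28,29,30,31}
step 15: u <- (u + 3)                 {24,25,26,27,28,29,30,31}
step 16: eval (u < (4 + (lane // 3))) {24,25,26,27,28,29,30,31}
step 17: s <- min(max(u, q), s)       {0,1,2,3,4,5,6,7,8,9,10,11,12,13,14,15,16,17,18,19,20,21,22,23,24,25,26,27,28,29,30,31}

Answer: 18 steps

s: -2,-2,-2,-2,-2,-2,-2,-2,-2,-2,-2,-2,-2,-2,-2,-2,-2,-2,-2,-2,-2,-2,-2,-2,-2,-2,-2,-2,-2,-2,-2,-2
q: 1,1,1,1,1,1,1,1,1,1,1,1,1,1,1,1,1,1,1,1,1,1,1,1,1,1,1,1,1,1,1,1
u: 5,5,5,5,5,5,8,8,8,8,8,8,8,8,8,11,11,11,11,11,11,11,11,11,14,14,14,14,14,14,14,14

steps = 18; useful = 441; efficiency = 441/576 = 49/64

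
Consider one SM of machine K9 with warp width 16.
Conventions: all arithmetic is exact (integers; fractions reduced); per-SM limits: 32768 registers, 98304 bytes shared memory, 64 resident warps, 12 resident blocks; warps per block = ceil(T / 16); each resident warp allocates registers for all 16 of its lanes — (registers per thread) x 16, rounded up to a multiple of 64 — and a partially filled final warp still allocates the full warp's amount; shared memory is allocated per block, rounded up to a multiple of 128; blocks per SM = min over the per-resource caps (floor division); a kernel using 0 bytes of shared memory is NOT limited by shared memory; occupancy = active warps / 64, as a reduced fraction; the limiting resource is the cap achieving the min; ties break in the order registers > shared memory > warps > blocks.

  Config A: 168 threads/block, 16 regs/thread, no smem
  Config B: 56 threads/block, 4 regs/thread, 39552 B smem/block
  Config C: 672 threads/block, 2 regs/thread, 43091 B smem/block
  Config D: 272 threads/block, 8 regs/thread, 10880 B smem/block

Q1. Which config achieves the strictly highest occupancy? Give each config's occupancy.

occupancies: A 55/64, B 1/8, C 21/32, D 51/64

Answer: A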